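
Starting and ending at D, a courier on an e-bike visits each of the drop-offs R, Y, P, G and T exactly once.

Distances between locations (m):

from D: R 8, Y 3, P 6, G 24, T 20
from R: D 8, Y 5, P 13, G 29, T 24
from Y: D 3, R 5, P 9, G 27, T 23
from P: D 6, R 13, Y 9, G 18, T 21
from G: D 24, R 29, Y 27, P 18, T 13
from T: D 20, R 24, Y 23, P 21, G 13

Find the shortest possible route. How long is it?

Minimum total distance: 69 m.

With 5 stops there are 5!/2 = 60 distinct round trips (a route and its reverse cost the same).
D → R → Y → P → G → T → D: 8+5+9+18+13+20 = 73
D → R → Y → P → T → G → D: 8+5+9+21+13+24 = 80
D → R → Y → G → P → T → D: 8+5+27+18+21+20 = 99
D → R → Y → G → T → P → D: 8+5+27+13+21+6 = 80
D → R → Y → T → P → G → D: 8+5+23+21+18+24 = 99
D → R → Y → T → G → P → D: 8+5+23+13+18+6 = 73
D → R → P → Y → G → T → D: 8+13+9+27+13+20 = 90
D → R → P → Y → T → G → D: 8+13+9+23+13+24 = 90
D → R → P → G → Y → T → D: 8+13+18+27+23+20 = 109
D → R → P → G → T → Y → D: 8+13+18+13+23+3 = 78
D → R → P → T → Y → G → D: 8+13+21+23+27+24 = 116
D → R → P → T → G → Y → D: 8+13+21+13+27+3 = 85
D → R → G → Y → P → T → D: 8+29+27+9+21+20 = 114
D → R → G → Y → T → P → D: 8+29+27+23+21+6 = 114
… (46 more)
D → Y → R → T → G → P → D: 3+5+24+13+18+6 = 69  ← best
The minimum is 69.
One optimal route: D → Y → R → T → G → P → D (or its reverse).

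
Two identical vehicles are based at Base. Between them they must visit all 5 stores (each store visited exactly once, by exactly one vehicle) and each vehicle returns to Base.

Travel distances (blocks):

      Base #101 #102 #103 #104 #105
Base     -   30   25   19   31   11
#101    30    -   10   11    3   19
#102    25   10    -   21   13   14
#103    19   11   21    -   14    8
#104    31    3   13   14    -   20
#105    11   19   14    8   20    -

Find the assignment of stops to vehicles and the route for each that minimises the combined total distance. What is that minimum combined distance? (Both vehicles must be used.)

93 blocks — the smallest possible combined total.

Check every non-empty split of the stops between the two vehicles; for each half take its own optimal tour:
  {#101} + {#102, #103, #104, #105}: 60 + 71 = 131
  {#102} + {#101, #103, #104, #105}: 50 + 64 = 114
  {#101, #102} + {#103, #104, #105}: 65 + 64 = 129
  {#103} + {#101, #102, #104, #105}: 38 + 69 = 107
  {#101, #103} + {#102, #104, #105}: 60 + 69 = 129
  {#102, #103} + {#101, #104, #105}: 65 + 64 = 129
  … (15 splits in total)
  {#101, #102, #103, #104} + {#105}: 71 + 22 = 93  ← best
Best: vehicle 1 Base → #102 → #101 → #104 → #103 → Base = 71; vehicle 2 Base → #105 → Base = 22; combined 93.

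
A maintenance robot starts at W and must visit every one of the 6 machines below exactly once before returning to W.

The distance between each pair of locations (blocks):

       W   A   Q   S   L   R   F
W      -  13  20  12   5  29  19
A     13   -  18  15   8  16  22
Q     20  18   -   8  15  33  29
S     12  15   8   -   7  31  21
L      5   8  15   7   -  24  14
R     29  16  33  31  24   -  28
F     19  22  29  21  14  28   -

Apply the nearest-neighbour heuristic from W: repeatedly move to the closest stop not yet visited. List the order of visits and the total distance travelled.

101 blocks along W → L → S → Q → A → R → F → W.

At W the remaining stops are L 5, S 12, A 13, F 19, Q 20, R 29; go to L.
At L the remaining stops are S 7, A 8, F 14, Q 15, R 24; go to S.
At S the remaining stops are Q 8, A 15, F 21, R 31; go to Q.
At Q the remaining stops are A 18, F 29, R 33; go to A.
At A the remaining stops are R 16, F 22; go to R.
At R the remaining stops are F 28; go to F.
Return F→W: 19.
Total = 5 + 7 + 8 + 18 + 16 + 28 + 19 = 101.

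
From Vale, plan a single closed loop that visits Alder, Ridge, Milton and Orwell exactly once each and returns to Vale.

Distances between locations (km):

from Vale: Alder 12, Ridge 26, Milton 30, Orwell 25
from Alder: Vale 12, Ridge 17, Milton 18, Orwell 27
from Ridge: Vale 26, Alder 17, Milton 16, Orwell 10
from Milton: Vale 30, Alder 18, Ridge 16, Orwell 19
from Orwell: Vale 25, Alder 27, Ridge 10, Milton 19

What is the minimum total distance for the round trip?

There are 12 distinct closed tours to check (reversals are equivalent).
Vale → Alder → Ridge → Milton → Orwell → Vale: 12+17+16+19+25 = 89
Vale → Alder → Ridge → Orwell → Milton → Vale: 12+17+10+19+30 = 88
Vale → Alder → Milton → Ridge → Orwell → Vale: 12+18+16+10+25 = 81
Vale → Alder → Milton → Orwell → Ridge → Vale: 12+18+19+10+26 = 85
Vale → Alder → Orwell → Ridge → Milton → Vale: 12+27+10+16+30 = 95
Vale → Alder → Orwell → Milton → Ridge → Vale: 12+27+19+16+26 = 100
Vale → Ridge → Alder → Milton → Orwell → Vale: 26+17+18+19+25 = 105
Vale → Ridge → Alder → Orwell → Milton → Vale: 26+17+27+19+30 = 119
Vale → Ridge → Milton → Alder → Orwell → Vale: 26+16+18+27+25 = 112
Vale → Ridge → Orwell → Alder → Milton → Vale: 26+10+27+18+30 = 111
Vale → Milton → Alder → Ridge → Orwell → Vale: 30+18+17+10+25 = 100
Vale → Milton → Ridge → Alder → Orwell → Vale: 30+16+17+27+25 = 115
The minimum is 81.
One optimal route: Vale → Alder → Milton → Ridge → Orwell → Vale (or its reverse).

81 km — the shortest possible round trip.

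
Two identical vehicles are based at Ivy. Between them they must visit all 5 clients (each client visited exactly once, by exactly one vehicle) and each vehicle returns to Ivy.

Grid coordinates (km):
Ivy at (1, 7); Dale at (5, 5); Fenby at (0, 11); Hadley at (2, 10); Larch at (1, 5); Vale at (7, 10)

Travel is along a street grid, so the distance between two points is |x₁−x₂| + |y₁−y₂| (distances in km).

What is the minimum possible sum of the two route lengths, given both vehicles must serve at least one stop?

Try each way of splitting the stops between the two vehicles (each non-empty) and, for each split, find the best tour for each vehicle:
  {Dale} + {Fenby, Hadley, Larch, Vale}: 12 + 26 = 38
  {Fenby} + {Dale, Hadley, Larch, Vale}: 10 + 22 = 32
  {Dale, Fenby} + {Hadley, Larch, Vale}: 22 + 22 = 44
  {Hadley} + {Dale, Fenby, Larch, Vale}: 8 + 26 = 34
  {Dale, Hadley} + {Fenby, Larch, Vale}: 18 + 26 = 44
  {Fenby, Hadley} + {Dale, Larch, Vale}: 12 + 22 = 34
  … (15 splits in total)
  {Larch} + {Dale, Fenby, Hadley, Vale}: 4 + 26 = 30  ← best
Best: vehicle 1 Ivy → Larch → Ivy = 4; vehicle 2 Ivy → Dale → Vale → Hadley → Fenby → Ivy = 26; combined 30.

30 km — the smallest possible combined total.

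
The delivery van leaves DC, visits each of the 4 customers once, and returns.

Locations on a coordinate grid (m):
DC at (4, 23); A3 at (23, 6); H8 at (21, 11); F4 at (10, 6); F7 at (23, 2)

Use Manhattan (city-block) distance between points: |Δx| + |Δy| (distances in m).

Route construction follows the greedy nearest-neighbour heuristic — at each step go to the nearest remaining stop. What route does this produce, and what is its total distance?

From DC: distances to unvisited — F4=23, H8=29, A3=36, F7=40. Nearest is F4 (23).
From F4: distances to unvisited — A3=13, H8=16, F7=17. Nearest is A3 (13).
From A3: distances to unvisited — F7=4, H8=7. Nearest is F7 (4).
From F7: distances to unvisited — H8=11. Nearest is H8 (11).
Return H8→DC: 29.
Total = 23 + 13 + 4 + 11 + 29 = 80.

80 m along DC → F4 → A3 → F7 → H8 → DC.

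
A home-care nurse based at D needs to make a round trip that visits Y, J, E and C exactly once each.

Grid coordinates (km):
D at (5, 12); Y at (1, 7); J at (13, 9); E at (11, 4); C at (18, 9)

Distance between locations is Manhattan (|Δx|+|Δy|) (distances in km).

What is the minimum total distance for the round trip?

50 km — the shortest possible round trip.

D - Y - J - E - C - D: 9+14+7+12+16 = 58
D - Y - J - C - E - D: 9+14+5+12+14 = 54
D - Y - E - J - C - D: 9+13+7+5+16 = 50
D - Y - E - C - J - D: 9+13+12+5+11 = 50
D - Y - C - J - E - D: 9+19+5+7+14 = 54
D - Y - C - E - J - D: 9+19+12+7+11 = 58
D - J - Y - E - C - D: 11+14+13+12+16 = 66
D - J - Y - C - E - D: 11+14+19+12+14 = 70
D - J - E - Y - C - D: 11+7+13+19+16 = 66
D - J - C - Y - E - D: 11+5+19+13+14 = 62
D - E - Y - J - C - D: 14+13+14+5+16 = 62
D - E - J - Y - C - D: 14+7+14+19+16 = 70
The minimum is 50.
One optimal route: D → Y → E → J → C → D (or its reverse).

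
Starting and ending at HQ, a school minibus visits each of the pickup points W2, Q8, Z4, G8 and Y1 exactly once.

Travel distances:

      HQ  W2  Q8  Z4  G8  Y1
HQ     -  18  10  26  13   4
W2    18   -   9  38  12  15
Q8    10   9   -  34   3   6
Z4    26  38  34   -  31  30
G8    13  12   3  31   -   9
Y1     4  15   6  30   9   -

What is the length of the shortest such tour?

There are 60 distinct closed tours to check (reversals are equivalent).
HQ-W2-Q8-Z4-G8-Y1-HQ: 18+9+34+31+9+4 = 105
HQ-W2-Q8-Z4-Y1-G8-HQ: 18+9+34+30+9+13 = 113
HQ-W2-Q8-G8-Z4-Y1-HQ: 18+9+3+31+30+4 = 95
HQ-W2-Q8-G8-Y1-Z4-HQ: 18+9+3+9+30+26 = 95
HQ-W2-Q8-Y1-Z4-G8-HQ: 18+9+6+30+31+13 = 107
HQ-W2-Q8-Y1-G8-Z4-HQ: 18+9+6+9+31+26 = 99
HQ-W2-Z4-Q8-G8-Y1-HQ: 18+38+34+3+9+4 = 106
HQ-W2-Z4-Q8-Y1-G8-HQ: 18+38+34+6+9+13 = 118
HQ-W2-Z4-G8-Q8-Y1-HQ: 18+38+31+3+6+4 = 100
HQ-W2-Z4-G8-Y1-Q8-HQ: 18+38+31+9+6+10 = 112
HQ-W2-Z4-Y1-Q8-G8-HQ: 18+38+30+6+3+13 = 108
HQ-W2-Z4-Y1-G8-Q8-HQ: 18+38+30+9+3+10 = 108
HQ-W2-G8-Q8-Z4-Y1-HQ: 18+12+3+34+30+4 = 101
HQ-W2-G8-Q8-Y1-Z4-HQ: 18+12+3+6+30+26 = 95
… (46 more)
HQ-Z4-G8-W2-Q8-Y1-HQ: 26+31+12+9+6+4 = 88  ← best
The minimum is 88.
One optimal route: HQ → Z4 → G8 → W2 → Q8 → Y1 → HQ (or its reverse).

88 — the shortest possible round trip.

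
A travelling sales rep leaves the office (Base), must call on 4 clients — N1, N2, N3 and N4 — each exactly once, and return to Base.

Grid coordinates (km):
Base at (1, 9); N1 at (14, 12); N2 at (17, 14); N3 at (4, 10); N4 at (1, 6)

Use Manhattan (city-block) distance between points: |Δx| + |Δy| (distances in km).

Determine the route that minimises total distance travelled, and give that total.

Shortest round trip = 48 km.

There are 12 distinct closed tours to check (reversals are equivalent).
Base-N1-N2-N3-N4-Base: 16+5+17+7+3 = 48
Base-N1-N2-N4-N3-Base: 16+5+24+7+4 = 56
Base-N1-N3-N2-N4-Base: 16+12+17+24+3 = 72
Base-N1-N3-N4-N2-Base: 16+12+7+24+21 = 80
Base-N1-N4-N2-N3-Base: 16+19+24+17+4 = 80
Base-N1-N4-N3-N2-Base: 16+19+7+17+21 = 80
Base-N2-N1-N3-N4-Base: 21+5+12+7+3 = 48
Base-N2-N1-N4-N3-Base: 21+5+19+7+4 = 56
Base-N2-N3-N1-N4-Base: 21+17+12+19+3 = 72
Base-N2-N4-N1-N3-Base: 21+24+19+12+4 = 80
Base-N3-N1-N2-N4-Base: 4+12+5+24+3 = 48
Base-N3-N2-N1-N4-Base: 4+17+5+19+3 = 48
The minimum is 48.
One optimal route: Base → N1 → N2 → N3 → N4 → Base (or its reverse).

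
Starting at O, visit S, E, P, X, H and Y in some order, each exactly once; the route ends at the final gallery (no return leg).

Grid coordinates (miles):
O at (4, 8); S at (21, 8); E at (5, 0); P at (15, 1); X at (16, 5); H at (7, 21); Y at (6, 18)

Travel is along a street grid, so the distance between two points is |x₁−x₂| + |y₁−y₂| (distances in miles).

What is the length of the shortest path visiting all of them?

There are 6! = 720 possible orderings.
O - S - E - P - X - H - Y: 17+24+11+5+25+4 = 86
O - S - E - P - X - Y - H: 17+24+11+5+23+4 = 84
O - S - E - P - H - X - Y: 17+24+11+28+25+23 = 128
O - S - E - P - H - Y - X: 17+24+11+28+4+23 = 107
O - S - E - P - Y - X - H: 17+24+11+26+23+25 = 126
O - S - E - P - Y - H - X: 17+24+11+26+4+25 = 107
O - S - E - X - P - H - Y: 17+24+16+5+28+4 = 94
O - S - E - X - P - Y - H: 17+24+16+5+26+4 = 92
… (712 more)
O - E - P - X - S - Y - H: 9+11+5+8+25+4 = 62  ← best
The minimum is 62.
One shortest path: O → E → P → X → S → Y → H.

Minimum one-way distance = 62 miles.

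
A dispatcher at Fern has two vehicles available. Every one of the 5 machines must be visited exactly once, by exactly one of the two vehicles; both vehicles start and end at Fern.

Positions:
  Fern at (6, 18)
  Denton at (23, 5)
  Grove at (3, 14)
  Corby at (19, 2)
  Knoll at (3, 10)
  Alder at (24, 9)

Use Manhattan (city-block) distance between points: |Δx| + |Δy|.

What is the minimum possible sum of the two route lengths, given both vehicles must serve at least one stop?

88 — the smallest possible combined total.

Check every non-empty split of the stops between the two vehicles; for each half take its own optimal tour:
  {Denton} + {Grove, Corby, Knoll, Alder}: 60 + 74 = 134
  {Grove} + {Denton, Corby, Knoll, Alder}: 14 + 74 = 88
  {Denton, Grove} + {Corby, Knoll, Alder}: 66 + 74 = 140
  {Corby} + {Denton, Grove, Knoll, Alder}: 58 + 68 = 126
  {Denton, Corby} + {Grove, Knoll, Alder}: 66 + 60 = 126
  {Grove, Corby} + {Denton, Knoll, Alder}: 64 + 68 = 132
  … (15 splits in total)
Best: vehicle 1 Fern → Grove → Fern = 14; vehicle 2 Fern → Corby → Denton → Alder → Knoll → Fern = 74; combined 88.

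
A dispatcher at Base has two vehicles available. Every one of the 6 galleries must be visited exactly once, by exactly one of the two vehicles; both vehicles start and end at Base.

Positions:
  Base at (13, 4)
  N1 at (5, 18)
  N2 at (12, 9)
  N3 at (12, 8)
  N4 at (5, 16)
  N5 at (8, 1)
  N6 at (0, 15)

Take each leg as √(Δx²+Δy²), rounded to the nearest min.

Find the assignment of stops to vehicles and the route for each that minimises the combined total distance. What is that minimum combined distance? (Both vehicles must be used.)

52 min — the smallest possible combined total.

Try each way of splitting the stops between the two vehicles (each non-empty) and, for each split, find the best tour for each vehicle:
  {N1} + {N2, N3, N4, N5, N6}: 32 + 42 = 74
  {N2} + {N1, N3, N4, N5, N6}: 10 + 45 = 55
  {N1, N2} + {N3, N4, N5, N6}: 32 + 42 = 74
  {N3} + {N1, N2, N4, N5, N6}: 8 + 45 = 53
  {N1, N3} + {N2, N4, N5, N6}: 32 + 42 = 74
  {N2, N3} + {N1, N4, N5, N6}: 10 + 44 = 54
  … (31 splits in total)
  {N5} + {N1, N2, N3, N4, N6}: 12 + 40 = 52  ← best
Best: vehicle 1 Base → N5 → Base = 12; vehicle 2 Base → N3 → N2 → N1 → N4 → N6 → Base = 40; combined 52.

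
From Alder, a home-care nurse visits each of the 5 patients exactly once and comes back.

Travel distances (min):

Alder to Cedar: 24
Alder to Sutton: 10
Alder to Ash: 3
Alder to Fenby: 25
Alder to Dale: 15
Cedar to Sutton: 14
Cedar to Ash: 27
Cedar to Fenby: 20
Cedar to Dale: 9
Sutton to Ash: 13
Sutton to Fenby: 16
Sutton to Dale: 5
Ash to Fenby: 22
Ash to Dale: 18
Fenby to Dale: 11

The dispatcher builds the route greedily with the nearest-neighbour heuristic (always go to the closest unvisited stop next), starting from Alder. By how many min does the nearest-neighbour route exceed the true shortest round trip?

Alder: Ash=3, Sutton=10, Dale=15, Cedar=24, Fenby=25 ⇒ Ash
Ash: Sutton=13, Dale=18, Fenby=22, Cedar=27 ⇒ Sutton
Sutton: Dale=5, Cedar=14, Fenby=16 ⇒ Dale
Dale: Cedar=9, Fenby=11 ⇒ Cedar
Cedar: Fenby=20 ⇒ Fenby
NN route Alder → Ash → Sutton → Dale → Cedar → Fenby → Alder costs 75.
Optimal: Alder → Sutton → Cedar → Dale → Fenby → Ash → Alder costs 69 (by enumerating all 60 distinct tours).
Excess = 75 − 69 = 6.

6 min longer than the optimal tour.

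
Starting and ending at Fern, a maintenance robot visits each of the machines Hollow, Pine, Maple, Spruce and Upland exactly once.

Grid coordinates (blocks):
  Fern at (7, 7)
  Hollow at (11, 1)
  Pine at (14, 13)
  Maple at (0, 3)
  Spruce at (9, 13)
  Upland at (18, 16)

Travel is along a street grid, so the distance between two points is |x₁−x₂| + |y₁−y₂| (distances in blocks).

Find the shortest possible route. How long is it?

Minimum total distance: 66 blocks.

Fern → Hollow → Pine → Maple → Spruce → Upland → Fern: 10+15+24+19+12+20 = 100
Fern → Hollow → Pine → Maple → Upland → Spruce → Fern: 10+15+24+31+12+8 = 100
Fern → Hollow → Pine → Spruce → Maple → Upland → Fern: 10+15+5+19+31+20 = 100
Fern → Hollow → Pine → Spruce → Upland → Maple → Fern: 10+15+5+12+31+11 = 84
Fern → Hollow → Pine → Upland → Maple → Spruce → Fern: 10+15+7+31+19+8 = 90
Fern → Hollow → Pine → Upland → Spruce → Maple → Fern: 10+15+7+12+19+11 = 74
Fern → Hollow → Maple → Pine → Spruce → Upland → Fern: 10+13+24+5+12+20 = 84
Fern → Hollow → Maple → Pine → Upland → Spruce → Fern: 10+13+24+7+12+8 = 74
Fern → Hollow → Maple → Spruce → Pine → Upland → Fern: 10+13+19+5+7+20 = 74
Fern → Hollow → Maple → Spruce → Upland → Pine → Fern: 10+13+19+12+7+13 = 74
Fern → Hollow → Maple → Upland → Pine → Spruce → Fern: 10+13+31+7+5+8 = 74
Fern → Hollow → Maple → Upland → Spruce → Pine → Fern: 10+13+31+12+5+13 = 84
Fern → Hollow → Spruce → Pine → Maple → Upland → Fern: 10+14+5+24+31+20 = 104
Fern → Hollow → Spruce → Pine → Upland → Maple → Fern: 10+14+5+7+31+11 = 78
… (46 more)
Fern → Maple → Hollow → Pine → Upland → Spruce → Fern: 11+13+15+7+12+8 = 66  ← best
The minimum is 66.
One optimal route: Fern → Maple → Hollow → Pine → Upland → Spruce → Fern (or its reverse).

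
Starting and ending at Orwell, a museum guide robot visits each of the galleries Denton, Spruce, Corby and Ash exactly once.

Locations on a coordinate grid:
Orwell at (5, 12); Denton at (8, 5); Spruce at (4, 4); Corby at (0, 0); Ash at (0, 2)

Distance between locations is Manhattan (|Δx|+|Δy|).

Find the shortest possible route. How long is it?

Shortest round trip = 40.

There are 12 distinct closed tours to check (reversals are equivalent).
Orwell-Denton-Spruce-Corby-Ash-Orwell: 10+5+8+2+15 = 40
Orwell-Denton-Spruce-Ash-Corby-Orwell: 10+5+6+2+17 = 40
Orwell-Denton-Corby-Spruce-Ash-Orwell: 10+13+8+6+15 = 52
Orwell-Denton-Corby-Ash-Spruce-Orwell: 10+13+2+6+9 = 40
Orwell-Denton-Ash-Spruce-Corby-Orwell: 10+11+6+8+17 = 52
Orwell-Denton-Ash-Corby-Spruce-Orwell: 10+11+2+8+9 = 40
Orwell-Spruce-Denton-Corby-Ash-Orwell: 9+5+13+2+15 = 44
Orwell-Spruce-Denton-Ash-Corby-Orwell: 9+5+11+2+17 = 44
Orwell-Spruce-Corby-Denton-Ash-Orwell: 9+8+13+11+15 = 56
Orwell-Spruce-Ash-Denton-Corby-Orwell: 9+6+11+13+17 = 56
Orwell-Corby-Denton-Spruce-Ash-Orwell: 17+13+5+6+15 = 56
Orwell-Corby-Spruce-Denton-Ash-Orwell: 17+8+5+11+15 = 56
The minimum is 40.
One optimal route: Orwell → Denton → Spruce → Corby → Ash → Orwell (or its reverse).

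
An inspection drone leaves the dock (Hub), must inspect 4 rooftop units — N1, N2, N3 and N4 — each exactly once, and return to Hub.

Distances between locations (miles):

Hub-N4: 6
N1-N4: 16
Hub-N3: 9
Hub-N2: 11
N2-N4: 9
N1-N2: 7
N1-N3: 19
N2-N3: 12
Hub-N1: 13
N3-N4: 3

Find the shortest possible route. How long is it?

Shortest round trip = 41 miles.

With 4 stops there are 4!/2 = 12 distinct round trips (a route and its reverse cost the same).
Hub - N1 - N2 - N3 - N4 - Hub: 13+7+12+3+6 = 41
Hub - N1 - N2 - N4 - N3 - Hub: 13+7+9+3+9 = 41
Hub - N1 - N3 - N2 - N4 - Hub: 13+19+12+9+6 = 59
Hub - N1 - N3 - N4 - N2 - Hub: 13+19+3+9+11 = 55
Hub - N1 - N4 - N2 - N3 - Hub: 13+16+9+12+9 = 59
Hub - N1 - N4 - N3 - N2 - Hub: 13+16+3+12+11 = 55
Hub - N2 - N1 - N3 - N4 - Hub: 11+7+19+3+6 = 46
Hub - N2 - N1 - N4 - N3 - Hub: 11+7+16+3+9 = 46
Hub - N2 - N3 - N1 - N4 - Hub: 11+12+19+16+6 = 64
Hub - N2 - N4 - N1 - N3 - Hub: 11+9+16+19+9 = 64
Hub - N3 - N1 - N2 - N4 - Hub: 9+19+7+9+6 = 50
Hub - N3 - N2 - N1 - N4 - Hub: 9+12+7+16+6 = 50
The minimum is 41.
One optimal route: Hub → N1 → N2 → N3 → N4 → Hub (or its reverse).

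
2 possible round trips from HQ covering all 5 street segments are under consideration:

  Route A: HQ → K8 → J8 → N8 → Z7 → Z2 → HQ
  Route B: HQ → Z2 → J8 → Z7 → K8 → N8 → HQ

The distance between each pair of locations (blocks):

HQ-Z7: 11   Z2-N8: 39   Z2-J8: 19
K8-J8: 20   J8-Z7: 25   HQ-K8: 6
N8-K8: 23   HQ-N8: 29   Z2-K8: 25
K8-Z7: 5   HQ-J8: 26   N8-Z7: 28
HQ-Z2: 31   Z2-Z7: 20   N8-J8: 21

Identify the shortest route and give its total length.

Shortest is Route A, total 126 blocks.

Route A: 6 + 20 + 21 + 28 + 20 + 31 = 126
Route B: 31 + 19 + 25 + 5 + 23 + 29 = 132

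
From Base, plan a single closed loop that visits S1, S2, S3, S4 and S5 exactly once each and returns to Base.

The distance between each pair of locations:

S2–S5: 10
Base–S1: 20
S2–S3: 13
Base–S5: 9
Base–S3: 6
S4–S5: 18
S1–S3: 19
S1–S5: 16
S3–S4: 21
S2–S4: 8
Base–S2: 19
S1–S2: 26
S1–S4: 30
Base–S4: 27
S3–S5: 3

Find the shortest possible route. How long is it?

With 5 stops there are 5!/2 = 60 distinct round trips (a route and its reverse cost the same).
Base → S1 → S2 → S3 → S4 → S5 → Base: 20+26+13+21+18+9 = 107
Base → S1 → S2 → S3 → S5 → S4 → Base: 20+26+13+3+18+27 = 107
Base → S1 → S2 → S4 → S3 → S5 → Base: 20+26+8+21+3+9 = 87
Base → S1 → S2 → S4 → S5 → S3 → Base: 20+26+8+18+3+6 = 81
Base → S1 → S2 → S5 → S3 → S4 → Base: 20+26+10+3+21+27 = 107
Base → S1 → S2 → S5 → S4 → S3 → Base: 20+26+10+18+21+6 = 101
Base → S1 → S3 → S2 → S4 → S5 → Base: 20+19+13+8+18+9 = 87
Base → S1 → S3 → S2 → S5 → S4 → Base: 20+19+13+10+18+27 = 107
Base → S1 → S3 → S4 → S2 → S5 → Base: 20+19+21+8+10+9 = 87
Base → S1 → S3 → S4 → S5 → S2 → Base: 20+19+21+18+10+19 = 107
Base → S1 → S3 → S5 → S2 → S4 → Base: 20+19+3+10+8+27 = 87
Base → S1 → S3 → S5 → S4 → S2 → Base: 20+19+3+18+8+19 = 87
Base → S1 → S4 → S2 → S3 → S5 → Base: 20+30+8+13+3+9 = 83
Base → S1 → S4 → S2 → S5 → S3 → Base: 20+30+8+10+3+6 = 77
… (46 more)
The minimum is 77.
One optimal route: Base → S1 → S4 → S2 → S5 → S3 → Base (or its reverse).

Minimum total distance: 77.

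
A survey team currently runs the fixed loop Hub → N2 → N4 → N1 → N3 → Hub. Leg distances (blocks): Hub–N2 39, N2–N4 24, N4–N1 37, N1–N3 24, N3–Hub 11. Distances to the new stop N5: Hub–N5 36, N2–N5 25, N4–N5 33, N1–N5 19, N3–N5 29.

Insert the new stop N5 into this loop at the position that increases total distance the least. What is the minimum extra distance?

+15 blocks — insert N5 between N4 and N1.

Insertion cost between consecutive stops i–j is d(i,N5) + d(N5,j) − d(i,j):
  between Hub and N2: 36 + 25 − 39 = 22
  between N2 and N4: 25 + 33 − 24 = 34
  between N4 and N1: 33 + 19 − 37 = 15
  between N1 and N3: 19 + 29 − 24 = 24
  between N3 and Hub: 29 + 36 − 11 = 54
Cheapest insertion is between N4 and N1, adding 15.
New total = 135 + 15 = 150.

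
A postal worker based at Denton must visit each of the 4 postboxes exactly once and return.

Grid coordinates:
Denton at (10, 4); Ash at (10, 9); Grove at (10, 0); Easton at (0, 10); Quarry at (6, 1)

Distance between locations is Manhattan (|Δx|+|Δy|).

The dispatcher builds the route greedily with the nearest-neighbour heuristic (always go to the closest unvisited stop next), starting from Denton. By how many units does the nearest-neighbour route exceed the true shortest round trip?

Denton: Grove=4, Ash=5, Quarry=7, Easton=16 ⇒ Grove
Grove: Quarry=5, Ash=9, Easton=20 ⇒ Quarry
Quarry: Ash=12, Easton=15 ⇒ Ash
Ash: Easton=11 ⇒ Easton
NN route Denton → Grove → Quarry → Ash → Easton → Denton costs 48.
Optimal: Denton → Ash → Easton → Quarry → Grove → Denton costs 40 (by enumerating all 12 distinct tours).
Excess = 48 − 40 = 8.

The nearest-neighbour route is 8 longer than optimal.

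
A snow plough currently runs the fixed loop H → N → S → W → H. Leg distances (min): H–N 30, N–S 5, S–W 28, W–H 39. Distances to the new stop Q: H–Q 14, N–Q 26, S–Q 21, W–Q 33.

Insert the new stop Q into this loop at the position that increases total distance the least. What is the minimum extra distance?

+8 min — insert Q between W and H.

Insertion cost between consecutive stops i–j is d(i,Q) + d(Q,j) − d(i,j):
  between H and N: 14 + 26 − 30 = 10
  between N and S: 26 + 21 − 5 = 42
  between S and W: 21 + 33 − 28 = 26
  between W and H: 33 + 14 − 39 = 8
Cheapest insertion is between W and H, adding 8.
New total = 102 + 8 = 110.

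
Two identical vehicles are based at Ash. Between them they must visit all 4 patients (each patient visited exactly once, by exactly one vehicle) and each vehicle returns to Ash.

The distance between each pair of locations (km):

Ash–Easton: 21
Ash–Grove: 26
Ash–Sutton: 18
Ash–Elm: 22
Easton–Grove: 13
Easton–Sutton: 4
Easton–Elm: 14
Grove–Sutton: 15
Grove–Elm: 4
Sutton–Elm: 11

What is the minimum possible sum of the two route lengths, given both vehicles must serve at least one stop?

95 km — the smallest possible combined total.

There are 2^3 − 1 = 7 ways to divide the 4 stops into two non-empty groups. For each, the best each vehicle can do is its own shortest tour through its group:
  {Easton} + {Grove, Sutton, Elm}: 42 + 59 = 101
  {Grove} + {Easton, Sutton, Elm}: 52 + 58 = 110
  {Easton, Grove} + {Sutton, Elm}: 60 + 51 = 111
  {Sutton} + {Easton, Grove, Elm}: 36 + 60 = 96
  {Easton, Sutton} + {Grove, Elm}: 43 + 52 = 95
  {Grove, Sutton} + {Easton, Elm}: 59 + 57 = 116
  … (7 splits in total)
Best: vehicle 1 Ash → Easton → Sutton → Ash = 43; vehicle 2 Ash → Grove → Elm → Ash = 52; combined 95.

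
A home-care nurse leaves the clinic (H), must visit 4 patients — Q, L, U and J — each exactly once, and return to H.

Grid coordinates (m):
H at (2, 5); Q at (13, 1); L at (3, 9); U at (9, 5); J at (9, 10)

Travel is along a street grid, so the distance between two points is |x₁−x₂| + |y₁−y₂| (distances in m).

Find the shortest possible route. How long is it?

There are 12 distinct closed tours to check (reversals are equivalent).
H-Q-L-U-J-H: 15+18+10+5+12 = 60
H-Q-L-J-U-H: 15+18+7+5+7 = 52
H-Q-U-L-J-H: 15+8+10+7+12 = 52
H-Q-U-J-L-H: 15+8+5+7+5 = 40
H-Q-J-L-U-H: 15+13+7+10+7 = 52
H-Q-J-U-L-H: 15+13+5+10+5 = 48
H-L-Q-U-J-H: 5+18+8+5+12 = 48
H-L-Q-J-U-H: 5+18+13+5+7 = 48
H-L-U-Q-J-H: 5+10+8+13+12 = 48
H-L-J-Q-U-H: 5+7+13+8+7 = 40
H-U-Q-L-J-H: 7+8+18+7+12 = 52
H-U-L-Q-J-H: 7+10+18+13+12 = 60
The minimum is 40.
One optimal route: H → Q → U → J → L → H (or its reverse).

Minimum total distance: 40 m.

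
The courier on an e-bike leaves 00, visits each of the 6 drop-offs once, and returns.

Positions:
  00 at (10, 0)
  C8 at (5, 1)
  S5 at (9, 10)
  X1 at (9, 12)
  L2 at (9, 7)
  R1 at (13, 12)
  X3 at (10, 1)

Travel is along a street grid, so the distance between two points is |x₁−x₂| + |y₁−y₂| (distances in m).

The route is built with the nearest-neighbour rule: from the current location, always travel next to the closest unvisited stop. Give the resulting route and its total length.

Total distance 40 m via the nearest-neighbour route 00 → X3 → C8 → L2 → S5 → X1 → R1 → 00.

At 00 the remaining stops are X3 1, C8 6, L2 8, S5 11, X1 13, R1 15; go to X3.
At X3 the remaining stops are C8 5, L2 7, S5 10, X1 12, R1 14; go to C8.
At C8 the remaining stops are L2 10, S5 13, X1 15, R1 19; go to L2.
At L2 the remaining stops are S5 3, X1 5, R1 9; go to S5.
At S5 the remaining stops are X1 2, R1 6; go to X1.
At X1 the remaining stops are R1 4; go to R1.
Return R1→00: 15.
Total = 1 + 5 + 10 + 3 + 2 + 4 + 15 = 40.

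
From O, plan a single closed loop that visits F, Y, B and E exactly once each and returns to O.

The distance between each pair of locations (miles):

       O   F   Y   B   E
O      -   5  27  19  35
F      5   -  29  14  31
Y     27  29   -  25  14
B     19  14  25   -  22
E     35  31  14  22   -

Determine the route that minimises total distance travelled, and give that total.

Minimum total distance: 82 miles.

There are 12 distinct closed tours to check (reversals are equivalent).
O→F→Y→B→E→O: 5+29+25+22+35 = 116
O→F→Y→E→B→O: 5+29+14+22+19 = 89
O→F→B→Y→E→O: 5+14+25+14+35 = 93
O→F→B→E→Y→O: 5+14+22+14+27 = 82
O→F→E→Y→B→O: 5+31+14+25+19 = 94
O→F→E→B→Y→O: 5+31+22+25+27 = 110
O→Y→F→B→E→O: 27+29+14+22+35 = 127
O→Y→F→E→B→O: 27+29+31+22+19 = 128
O→Y→B→F→E→O: 27+25+14+31+35 = 132
O→Y→E→F→B→O: 27+14+31+14+19 = 105
O→B→F→Y→E→O: 19+14+29+14+35 = 111
O→B→Y→F→E→O: 19+25+29+31+35 = 139
The minimum is 82.
One optimal route: O → F → B → E → Y → O (or its reverse).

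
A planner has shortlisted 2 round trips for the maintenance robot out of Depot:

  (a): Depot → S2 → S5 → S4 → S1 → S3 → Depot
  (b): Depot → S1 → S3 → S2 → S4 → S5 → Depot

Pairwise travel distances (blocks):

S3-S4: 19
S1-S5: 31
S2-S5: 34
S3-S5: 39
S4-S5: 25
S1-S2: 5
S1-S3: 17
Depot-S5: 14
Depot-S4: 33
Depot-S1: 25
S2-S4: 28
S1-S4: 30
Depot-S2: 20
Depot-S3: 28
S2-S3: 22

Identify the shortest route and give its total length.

Shortest is (b), total 131 blocks.

(a): 20 + 34 + 25 + 30 + 17 + 28 = 154
(b): 25 + 17 + 22 + 28 + 25 + 14 = 131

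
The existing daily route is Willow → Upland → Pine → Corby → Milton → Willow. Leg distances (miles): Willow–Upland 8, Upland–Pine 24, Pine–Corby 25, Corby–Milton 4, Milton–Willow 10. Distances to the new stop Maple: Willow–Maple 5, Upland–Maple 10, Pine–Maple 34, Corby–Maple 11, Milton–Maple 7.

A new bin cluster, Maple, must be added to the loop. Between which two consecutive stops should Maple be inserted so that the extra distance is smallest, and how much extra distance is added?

+2 miles — insert Maple between Milton and Willow.

Insertion cost between consecutive stops i–j is d(i,Maple) + d(Maple,j) − d(i,j):
  between Willow and Upland: 5 + 10 − 8 = 7
  between Upland and Pine: 10 + 34 − 24 = 20
  between Pine and Corby: 34 + 11 − 25 = 20
  between Corby and Milton: 11 + 7 − 4 = 14
  between Milton and Willow: 7 + 5 − 10 = 2
Cheapest insertion is between Milton and Willow, adding 2.
New total = 71 + 2 = 73.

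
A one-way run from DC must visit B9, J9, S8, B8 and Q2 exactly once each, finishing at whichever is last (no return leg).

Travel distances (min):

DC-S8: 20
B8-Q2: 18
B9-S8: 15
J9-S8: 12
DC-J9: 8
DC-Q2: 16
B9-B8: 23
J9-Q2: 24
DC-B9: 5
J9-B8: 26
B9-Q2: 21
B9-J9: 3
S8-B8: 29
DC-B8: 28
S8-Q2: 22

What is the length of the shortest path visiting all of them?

There are 5! = 120 possible orderings.
DC - B9 - J9 - S8 - B8 - Q2: 5+3+12+29+18 = 67
DC - B9 - J9 - S8 - Q2 - B8: 5+3+12+22+18 = 60
DC - B9 - J9 - B8 - S8 - Q2: 5+3+26+29+22 = 85
DC - B9 - J9 - B8 - Q2 - S8: 5+3+26+18+22 = 74
DC - B9 - J9 - Q2 - S8 - B8: 5+3+24+22+29 = 83
DC - B9 - J9 - Q2 - B8 - S8: 5+3+24+18+29 = 79
DC - B9 - S8 - J9 - B8 - Q2: 5+15+12+26+18 = 76
DC - B9 - S8 - J9 - Q2 - B8: 5+15+12+24+18 = 74
DC - B9 - S8 - B8 - J9 - Q2: 5+15+29+26+24 = 99
DC - B9 - S8 - B8 - Q2 - J9: 5+15+29+18+24 = 91
DC - B9 - S8 - Q2 - J9 - B8: 5+15+22+24+26 = 92
DC - B9 - S8 - Q2 - B8 - J9: 5+15+22+18+26 = 86
DC - B9 - B8 - J9 - S8 - Q2: 5+23+26+12+22 = 88
DC - B9 - B8 - J9 - Q2 - S8: 5+23+26+24+22 = 100
… (106 more)
The minimum is 60.
One shortest path: DC → B9 → J9 → S8 → Q2 → B8.

Minimum one-way distance = 60 min.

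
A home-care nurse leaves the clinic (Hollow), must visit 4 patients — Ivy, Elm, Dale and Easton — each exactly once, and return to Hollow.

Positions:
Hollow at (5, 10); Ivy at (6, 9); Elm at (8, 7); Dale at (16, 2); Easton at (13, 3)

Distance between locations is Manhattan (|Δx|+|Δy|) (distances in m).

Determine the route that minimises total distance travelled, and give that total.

Minimum total distance: 38 m.

There are 12 distinct closed tours to check (reversals are equivalent).
Hollow→Ivy→Elm→Dale→Easton→Hollow: 2+4+13+4+15 = 38
Hollow→Ivy→Elm→Easton→Dale→Hollow: 2+4+9+4+19 = 38
Hollow→Ivy→Dale→Elm→Easton→Hollow: 2+17+13+9+15 = 56
Hollow→Ivy→Dale→Easton→Elm→Hollow: 2+17+4+9+6 = 38
Hollow→Ivy→Easton→Elm→Dale→Hollow: 2+13+9+13+19 = 56
Hollow→Ivy→Easton→Dale→Elm→Hollow: 2+13+4+13+6 = 38
Hollow→Elm→Ivy→Dale→Easton→Hollow: 6+4+17+4+15 = 46
Hollow→Elm→Ivy→Easton→Dale→Hollow: 6+4+13+4+19 = 46
Hollow→Elm→Dale→Ivy→Easton→Hollow: 6+13+17+13+15 = 64
Hollow→Elm→Easton→Ivy→Dale→Hollow: 6+9+13+17+19 = 64
Hollow→Dale→Ivy→Elm→Easton→Hollow: 19+17+4+9+15 = 64
Hollow→Dale→Elm→Ivy→Easton→Hollow: 19+13+4+13+15 = 64
The minimum is 38.
One optimal route: Hollow → Ivy → Elm → Dale → Easton → Hollow (or its reverse).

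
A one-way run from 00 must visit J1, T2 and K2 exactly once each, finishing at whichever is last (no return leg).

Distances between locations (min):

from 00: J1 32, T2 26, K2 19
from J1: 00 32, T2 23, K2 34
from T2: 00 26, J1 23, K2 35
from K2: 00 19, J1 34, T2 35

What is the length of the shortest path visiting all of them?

76 min — the minimum one-way total.

There are 3! = 6 possible orderings.
00→J1→T2→K2: 32+23+35 = 90
00→J1→K2→T2: 32+34+35 = 101
00→T2→J1→K2: 26+23+34 = 83
00→T2→K2→J1: 26+35+34 = 95
00→K2→J1→T2: 19+34+23 = 76
00→K2→T2→J1: 19+35+23 = 77
The minimum is 76.
One shortest path: 00 → K2 → J1 → T2.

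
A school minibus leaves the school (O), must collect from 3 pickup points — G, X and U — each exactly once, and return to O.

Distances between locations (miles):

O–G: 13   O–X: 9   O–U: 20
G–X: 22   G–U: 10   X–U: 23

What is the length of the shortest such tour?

Minimum total distance: 55 miles.

O-G-X-U-O: 13+22+23+20 = 78
O-G-U-X-O: 13+10+23+9 = 55
O-X-G-U-O: 9+22+10+20 = 61
The minimum is 55.
One optimal route: O → G → U → X → O (or its reverse).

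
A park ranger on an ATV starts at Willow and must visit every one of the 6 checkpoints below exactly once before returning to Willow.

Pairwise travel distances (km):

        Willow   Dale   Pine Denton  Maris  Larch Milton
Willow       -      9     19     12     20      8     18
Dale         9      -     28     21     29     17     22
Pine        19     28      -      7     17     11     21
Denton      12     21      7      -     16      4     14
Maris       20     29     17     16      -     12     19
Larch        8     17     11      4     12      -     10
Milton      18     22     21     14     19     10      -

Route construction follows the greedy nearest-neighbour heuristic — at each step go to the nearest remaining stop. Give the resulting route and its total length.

Willow → [Larch:8 / Dale:9 / Denton:12 / Milton:18 / Pine:19 / Maris:20] → Larch (8)
Larch → [Denton:4 / Milton:10 / Pine:11 / Maris:12 / Dale:17] → Denton (4)
Denton → [Pine:7 / Milton:14 / Maris:16 / Dale:21] → Pine (7)
Pine → [Maris:17 / Milton:21 / Dale:28] → Maris (17)
Maris → [Milton:19 / Dale:29] → Milton (19)
Milton → [Dale:22] → Dale (22)
Return Dale→Willow: 9.
Total = 8 + 4 + 7 + 17 + 19 + 22 + 9 = 86.

Nearest-neighbour total = 86 km; route Willow → Larch → Denton → Pine → Maris → Milton → Dale → Willow.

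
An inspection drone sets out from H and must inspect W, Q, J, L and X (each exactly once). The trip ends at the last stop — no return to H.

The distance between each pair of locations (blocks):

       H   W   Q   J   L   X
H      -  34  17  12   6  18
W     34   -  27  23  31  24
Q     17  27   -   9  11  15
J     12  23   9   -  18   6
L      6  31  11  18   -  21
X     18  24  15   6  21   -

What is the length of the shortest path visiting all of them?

There are 5! = 120 possible orderings.
H→W→Q→J→L→X: 34+27+9+18+21 = 109
H→W→Q→J→X→L: 34+27+9+6+21 = 97
H→W→Q→L→J→X: 34+27+11+18+6 = 96
H→W→Q→L→X→J: 34+27+11+21+6 = 99
H→W→Q→X→J→L: 34+27+15+6+18 = 100
H→W→Q→X→L→J: 34+27+15+21+18 = 115
H→W→J→Q→L→X: 34+23+9+11+21 = 98
H→W→J→Q→X→L: 34+23+9+15+21 = 102
H→W→J→L→Q→X: 34+23+18+11+15 = 101
H→W→J→L→X→Q: 34+23+18+21+15 = 111
H→W→J→X→Q→L: 34+23+6+15+11 = 89
H→W→J→X→L→Q: 34+23+6+21+11 = 95
H→W→L→Q→J→X: 34+31+11+9+6 = 91
H→W→L→Q→X→J: 34+31+11+15+6 = 97
… (106 more)
H→L→Q→J→X→W: 6+11+9+6+24 = 56  ← best
The minimum is 56.
One shortest path: H → L → Q → J → X → W.

56 blocks — the minimum one-way total.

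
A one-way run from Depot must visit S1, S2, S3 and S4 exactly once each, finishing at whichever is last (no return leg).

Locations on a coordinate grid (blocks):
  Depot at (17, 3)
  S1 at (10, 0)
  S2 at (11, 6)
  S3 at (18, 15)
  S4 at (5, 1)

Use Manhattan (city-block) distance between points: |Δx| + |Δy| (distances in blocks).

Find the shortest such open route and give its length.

There are 4! = 24 possible orderings.
Depot→S1→S2→S3→S4: 10+7+16+27 = 60
Depot→S1→S2→S4→S3: 10+7+11+27 = 55
Depot→S1→S3→S2→S4: 10+23+16+11 = 60
Depot→S1→S3→S4→S2: 10+23+27+11 = 71
Depot→S1→S4→S2→S3: 10+6+11+16 = 43
Depot→S1→S4→S3→S2: 10+6+27+16 = 59
Depot→S2→S1→S3→S4: 9+7+23+27 = 66
Depot→S2→S1→S4→S3: 9+7+6+27 = 49
Depot→S2→S3→S1→S4: 9+16+23+6 = 54
Depot→S2→S3→S4→S1: 9+16+27+6 = 58
Depot→S2→S4→S1→S3: 9+11+6+23 = 49
Depot→S2→S4→S3→S1: 9+11+27+23 = 70
Depot→S3→S1→S2→S4: 13+23+7+11 = 54
Depot→S3→S1→S4→S2: 13+23+6+11 = 53
… (10 more)
Depot→S3→S2→S1→S4: 13+16+7+6 = 42  ← best
The minimum is 42.
One shortest path: Depot → S3 → S2 → S1 → S4.

Shortest open route: 42 blocks.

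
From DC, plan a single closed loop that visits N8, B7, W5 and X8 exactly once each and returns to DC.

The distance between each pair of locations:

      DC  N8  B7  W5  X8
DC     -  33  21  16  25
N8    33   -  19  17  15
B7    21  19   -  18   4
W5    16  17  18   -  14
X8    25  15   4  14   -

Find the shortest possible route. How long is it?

With 4 stops there are 4!/2 = 12 distinct round trips (a route and its reverse cost the same).
DC→N8→B7→W5→X8→DC: 33+19+18+14+25 = 109
DC→N8→B7→X8→W5→DC: 33+19+4+14+16 = 86
DC→N8→W5→B7→X8→DC: 33+17+18+4+25 = 97
DC→N8→W5→X8→B7→DC: 33+17+14+4+21 = 89
DC→N8→X8→B7→W5→DC: 33+15+4+18+16 = 86
DC→N8→X8→W5→B7→DC: 33+15+14+18+21 = 101
DC→B7→N8→W5→X8→DC: 21+19+17+14+25 = 96
DC→B7→N8→X8→W5→DC: 21+19+15+14+16 = 85
DC→B7→W5→N8→X8→DC: 21+18+17+15+25 = 96
DC→B7→X8→N8→W5→DC: 21+4+15+17+16 = 73
DC→W5→N8→B7→X8→DC: 16+17+19+4+25 = 81
DC→W5→B7→N8→X8→DC: 16+18+19+15+25 = 93
The minimum is 73.
One optimal route: DC → B7 → X8 → N8 → W5 → DC (or its reverse).

Minimum total distance: 73.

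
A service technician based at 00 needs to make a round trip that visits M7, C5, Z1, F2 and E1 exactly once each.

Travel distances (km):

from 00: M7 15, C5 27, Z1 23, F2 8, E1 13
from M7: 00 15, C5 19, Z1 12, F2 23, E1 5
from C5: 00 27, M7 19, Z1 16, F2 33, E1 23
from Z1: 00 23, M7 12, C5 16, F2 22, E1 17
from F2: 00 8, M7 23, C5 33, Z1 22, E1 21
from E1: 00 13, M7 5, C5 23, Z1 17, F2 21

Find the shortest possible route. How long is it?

With 5 stops there are 5!/2 = 60 distinct round trips (a route and its reverse cost the same).
00-M7-C5-Z1-F2-E1-00: 15+19+16+22+21+13 = 106
00-M7-C5-Z1-E1-F2-00: 15+19+16+17+21+8 = 96
00-M7-C5-F2-Z1-E1-00: 15+19+33+22+17+13 = 119
00-M7-C5-F2-E1-Z1-00: 15+19+33+21+17+23 = 128
00-M7-C5-E1-Z1-F2-00: 15+19+23+17+22+8 = 104
00-M7-C5-E1-F2-Z1-00: 15+19+23+21+22+23 = 123
00-M7-Z1-C5-F2-E1-00: 15+12+16+33+21+13 = 110
00-M7-Z1-C5-E1-F2-00: 15+12+16+23+21+8 = 95
00-M7-Z1-F2-C5-E1-00: 15+12+22+33+23+13 = 118
00-M7-Z1-F2-E1-C5-00: 15+12+22+21+23+27 = 120
00-M7-Z1-E1-C5-F2-00: 15+12+17+23+33+8 = 108
00-M7-Z1-E1-F2-C5-00: 15+12+17+21+33+27 = 125
00-M7-F2-C5-Z1-E1-00: 15+23+33+16+17+13 = 117
00-M7-F2-C5-E1-Z1-00: 15+23+33+23+17+23 = 134
… (46 more)
00-F2-Z1-C5-M7-E1-00: 8+22+16+19+5+13 = 83  ← best
The minimum is 83.
One optimal route: 00 → F2 → Z1 → C5 → M7 → E1 → 00 (or its reverse).

Shortest round trip = 83 km.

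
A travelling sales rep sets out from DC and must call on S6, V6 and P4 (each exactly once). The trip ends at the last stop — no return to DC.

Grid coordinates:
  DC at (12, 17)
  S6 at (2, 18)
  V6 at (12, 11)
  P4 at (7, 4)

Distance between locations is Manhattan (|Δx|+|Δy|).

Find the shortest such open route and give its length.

There are 3! = 6 possible orderings.
DC → S6 → V6 → P4: 11+17+12 = 40
DC → S6 → P4 → V6: 11+19+12 = 42
DC → V6 → S6 → P4: 6+17+19 = 42
DC → V6 → P4 → S6: 6+12+19 = 37
DC → P4 → S6 → V6: 18+19+17 = 54
DC → P4 → V6 → S6: 18+12+17 = 47
The minimum is 37.
One shortest path: DC → V6 → P4 → S6.

Minimum one-way distance = 37.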